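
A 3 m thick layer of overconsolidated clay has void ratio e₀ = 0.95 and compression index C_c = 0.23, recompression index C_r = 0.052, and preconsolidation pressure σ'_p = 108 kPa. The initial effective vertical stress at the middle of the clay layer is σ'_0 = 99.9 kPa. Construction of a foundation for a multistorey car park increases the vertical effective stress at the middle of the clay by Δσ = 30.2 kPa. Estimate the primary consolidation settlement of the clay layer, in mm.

S_c ≈ 31.3 mm

Final effective stress: σ'_f = 99.9 + 30.2 = 130.1 kPa.
σ'_f = 130.1 > σ'_p = 108 kPa, so the stress path crosses the preconsolidation pressure — recompression up to σ'_p, then virgin compression beyond:
S_c = H/(1+e₀)·[C_r·log₁₀(σ'_p/σ'_0) + C_c·log₁₀(σ'_f/σ'_p)]
    = 3/1.95 × [0.052×log₁₀(108/99.9) + 0.23×log₁₀(130.1/108)]
    = 1.5385 × [0.0017606 + 0.018596] = 0.03132 m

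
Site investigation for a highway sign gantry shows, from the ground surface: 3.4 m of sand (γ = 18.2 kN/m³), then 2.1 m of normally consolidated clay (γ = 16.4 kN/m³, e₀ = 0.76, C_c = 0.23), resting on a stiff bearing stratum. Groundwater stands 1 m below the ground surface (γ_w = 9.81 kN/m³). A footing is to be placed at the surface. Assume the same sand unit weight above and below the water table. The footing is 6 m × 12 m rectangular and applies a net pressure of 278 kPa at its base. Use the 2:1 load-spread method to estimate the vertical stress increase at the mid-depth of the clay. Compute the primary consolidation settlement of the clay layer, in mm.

Mid-depth of clay below the ground surface: z = 3.4 + 2.1/2 = 4.45 m.
Total vertical stress at mid-clay: σ_v = 18.2×3.4 + 16.4×1.05 = 79.1 kPa.
Pore pressure: u = 9.81×(4.45 − 1) = 33.845 kPa.
Initial effective stress: σ'_0 = σ_v − u = 79.1 − 33.845 = 45.255 kPa.
Stress increase at mid-clay by the 2:1 spreading method:
Δσ = qBL/((B+z)(L+z)) = 278×6×12/((6+4.45)(12+4.45)) = 116.44 kPa
Final effective stress: σ'_f = σ'_0 + Δσ = 45.255 + 116.44 = 161.69 kPa.
Normally consolidated clay, so the full stress increment lies on the virgin compression line:
S_c = C_c·H/(1+e₀)·log₁₀(σ'_f/σ'_0) = 0.23×2.1/(1+0.76)×log₁₀(161.69/45.255)
    = 0.27443 × 0.55302 = 0.1518 m

S_c ≈ 152 mm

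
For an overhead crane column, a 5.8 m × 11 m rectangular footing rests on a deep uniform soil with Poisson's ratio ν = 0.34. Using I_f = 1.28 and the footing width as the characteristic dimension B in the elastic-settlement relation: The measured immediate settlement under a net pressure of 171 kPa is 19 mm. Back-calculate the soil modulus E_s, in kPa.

S_e = q·B·(1−ν²)/E_s · I_f  ⇒  E_s = q·B·(1−ν²)·I_f / S_e.
E_s = 171 × 5.8 × 0.8844 × 1.28 / 0.019 = 59090 kPa

E_s ≈ 59100 kPa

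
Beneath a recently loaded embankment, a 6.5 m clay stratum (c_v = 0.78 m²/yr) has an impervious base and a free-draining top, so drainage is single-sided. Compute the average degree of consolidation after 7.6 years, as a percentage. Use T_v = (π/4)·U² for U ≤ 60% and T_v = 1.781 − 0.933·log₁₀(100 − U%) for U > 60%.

U ≈ 42.3 %

Drainage path length: H_d = H = 6.5 m (single drainage).
T_v = c_v·t/H_d² = 0.78×7.6/6.5² = 0.14031.
T_v = 0.14031 corresponds to the U ≤ 60% branch:
U = √(4T_v/π) = 0.4227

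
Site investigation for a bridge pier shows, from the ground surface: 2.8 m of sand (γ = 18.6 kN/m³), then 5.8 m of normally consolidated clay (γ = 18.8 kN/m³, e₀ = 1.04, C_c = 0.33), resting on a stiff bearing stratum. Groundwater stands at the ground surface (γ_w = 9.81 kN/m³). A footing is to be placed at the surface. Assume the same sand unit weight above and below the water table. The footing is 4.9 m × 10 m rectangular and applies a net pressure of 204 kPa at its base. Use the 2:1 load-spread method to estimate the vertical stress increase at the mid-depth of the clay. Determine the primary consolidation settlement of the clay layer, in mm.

Mid-depth of clay below the ground surface: z = 2.8 + 5.8/2 = 5.7 m.
Total vertical stress at mid-clay: σ_v = 18.6×2.8 + 18.8×2.9 = 106.6 kPa.
Pore pressure: u = 9.81×(5.7 − 0) = 55.917 kPa.
Initial effective stress: σ'_0 = σ_v − u = 106.6 − 55.917 = 50.683 kPa.
Stress increase at mid-clay by the 2:1 spreading method:
Δσ = qBL/((B+z)(L+z)) = 204×4.9×10/((4.9+5.7)(10+5.7)) = 60.065 kPa
Final effective stress: σ'_f = σ'_0 + Δσ = 50.683 + 60.065 = 110.75 kPa.
Normally consolidated clay, so the full stress increment lies on the virgin compression line:
S_c = C_c·H/(1+e₀)·log₁₀(σ'_f/σ'_0) = 0.33×5.8/(1+1.04)×log₁₀(110.75/50.683)
    = 0.93824 × 0.33948 = 0.3185 m

S_c ≈ 319 mm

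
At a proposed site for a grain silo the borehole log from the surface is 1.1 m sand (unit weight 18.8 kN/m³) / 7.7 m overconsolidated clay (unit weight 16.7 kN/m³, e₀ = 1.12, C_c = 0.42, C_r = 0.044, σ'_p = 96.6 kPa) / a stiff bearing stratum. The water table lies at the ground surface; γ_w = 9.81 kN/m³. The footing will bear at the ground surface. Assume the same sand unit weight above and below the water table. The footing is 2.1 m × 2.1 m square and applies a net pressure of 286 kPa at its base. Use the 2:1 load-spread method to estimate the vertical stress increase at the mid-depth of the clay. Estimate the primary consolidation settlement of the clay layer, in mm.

S_c ≈ 36.7 mm

Mid-depth of clay below the ground surface: z = 1.1 + 7.7/2 = 4.95 m.
Total vertical stress at mid-clay: σ_v = 18.8×1.1 + 16.7×3.85 = 84.975 kPa.
Pore pressure: u = 9.81×(4.95 − 0) = 48.56 kPa.
Initial effective stress: σ'_0 = σ_v − u = 84.975 − 48.56 = 36.415 kPa.
Stress increase at mid-clay by the 2:1 spreading method:
Δσ = qBL/((B+z)(L+z)) = 286×2.1×2.1/((2.1+4.95)(2.1+4.95)) = 25.376 kPa
Final effective stress: σ'_f = 36.415 + 25.376 = 61.791 kPa.
σ'_f = 61.791 ≤ σ'_p = 96.6 kPa, so the clay remains overconsolidated and only the recompression index applies:
S_c = C_r·H/(1+e₀)·log₁₀(σ'_f/σ'_0) = 0.044×7.7/2.12×log₁₀(61.791/36.415)
    = 0.15981 × 0.22964 = 0.0367 m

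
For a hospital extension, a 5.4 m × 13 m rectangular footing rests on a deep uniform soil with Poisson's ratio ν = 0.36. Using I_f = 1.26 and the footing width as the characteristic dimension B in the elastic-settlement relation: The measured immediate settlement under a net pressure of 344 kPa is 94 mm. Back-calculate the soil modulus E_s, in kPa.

E_s ≈ 21700 kPa

S_e = q·B·(1−ν²)/E_s · I_f  ⇒  E_s = q·B·(1−ν²)·I_f / S_e.
E_s = 344 × 5.4 × 0.8704 × 1.26 / 0.094 = 21670 kPa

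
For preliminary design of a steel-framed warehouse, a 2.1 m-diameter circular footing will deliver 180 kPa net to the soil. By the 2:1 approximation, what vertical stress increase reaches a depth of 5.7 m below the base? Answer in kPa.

By the 2:1 method the load spreads at 1 horizontal : 2 vertical, so at depth z the loaded area has grown by z in each plan dimension:
Δσ ≈ qD²/(D+z)² = 180×2.1²/(2.1+5.7)² = 13.047 kPa

Δσ_z ≈ 13 kPa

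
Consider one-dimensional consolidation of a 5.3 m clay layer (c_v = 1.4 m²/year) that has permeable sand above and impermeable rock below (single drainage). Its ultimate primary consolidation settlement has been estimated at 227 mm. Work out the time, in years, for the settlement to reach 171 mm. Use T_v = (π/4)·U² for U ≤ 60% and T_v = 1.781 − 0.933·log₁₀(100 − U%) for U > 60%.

t ≈ 9.67 years

Drainage path length: H_d = H = 5.3 m (single drainage).
U = S(t)/S_ult = 171/227 = 0.7533.
U > 60%: T_v = 1.781 − 0.933·log₁₀(100 − 75.33) = 0.48211.
t = T_v·H_d²/c_v = 0.48211×5.3²/1.4 = 9.673 years.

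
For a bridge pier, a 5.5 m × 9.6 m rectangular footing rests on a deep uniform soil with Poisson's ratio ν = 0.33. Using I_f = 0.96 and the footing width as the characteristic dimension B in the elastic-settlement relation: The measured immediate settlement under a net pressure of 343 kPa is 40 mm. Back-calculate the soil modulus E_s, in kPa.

S_e = q·B·(1−ν²)/E_s · I_f  ⇒  E_s = q·B·(1−ν²)·I_f / S_e.
E_s = 343 × 5.5 × 0.8911 × 0.96 / 0.04 = 40350 kPa

E_s ≈ 40300 kPa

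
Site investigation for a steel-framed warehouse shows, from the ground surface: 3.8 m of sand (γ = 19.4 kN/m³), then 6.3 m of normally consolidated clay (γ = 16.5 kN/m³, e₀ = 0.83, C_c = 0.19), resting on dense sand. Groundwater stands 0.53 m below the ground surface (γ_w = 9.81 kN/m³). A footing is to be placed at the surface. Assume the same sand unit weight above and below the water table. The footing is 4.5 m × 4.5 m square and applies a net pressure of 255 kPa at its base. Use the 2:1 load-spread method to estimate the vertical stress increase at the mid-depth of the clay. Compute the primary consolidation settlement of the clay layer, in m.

S_c ≈ 0.138 m

Mid-depth of clay below the ground surface: z = 3.8 + 6.3/2 = 6.95 m.
Total vertical stress at mid-clay: σ_v = 19.4×3.8 + 16.5×3.15 = 125.69 kPa.
Pore pressure: u = 9.81×(6.95 − 0.53) = 62.98 kPa.
Initial effective stress: σ'_0 = σ_v − u = 125.69 − 62.98 = 62.71 kPa.
Stress increase at mid-clay by the 2:1 spreading method:
Δσ = qBL/((B+z)(L+z)) = 255×4.5×4.5/((4.5+6.95)(4.5+6.95)) = 39.387 kPa
Final effective stress: σ'_f = σ'_0 + Δσ = 62.71 + 39.387 = 102.1 kPa.
Normally consolidated clay, so the full stress increment lies on the virgin compression line:
S_c = C_c·H/(1+e₀)·log₁₀(σ'_f/σ'_0) = 0.19×6.3/(1+0.83)×log₁₀(102.1/62.71)
    = 0.6541 × 0.21169 = 0.1385 m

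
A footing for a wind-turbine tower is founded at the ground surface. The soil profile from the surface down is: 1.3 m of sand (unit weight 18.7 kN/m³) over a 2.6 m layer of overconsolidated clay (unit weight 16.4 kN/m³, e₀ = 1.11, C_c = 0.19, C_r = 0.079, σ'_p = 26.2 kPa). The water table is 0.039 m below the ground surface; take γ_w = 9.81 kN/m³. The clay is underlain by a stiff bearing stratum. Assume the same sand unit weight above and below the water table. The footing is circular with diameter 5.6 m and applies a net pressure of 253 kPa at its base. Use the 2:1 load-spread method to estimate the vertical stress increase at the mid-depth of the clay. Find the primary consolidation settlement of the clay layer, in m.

S_c ≈ 0.18 m

Mid-depth of clay below the ground surface: z = 1.3 + 2.6/2 = 2.6 m.
Total vertical stress at mid-clay: σ_v = 18.7×1.3 + 16.4×1.3 = 45.63 kPa.
Pore pressure: u = 9.81×(2.6 − 0.039) = 25.123 kPa.
Initial effective stress: σ'_0 = σ_v − u = 45.63 − 25.123 = 20.507 kPa.
Stress increase at mid-clay by the 2:1 spreading method:
Δσ ≈ qD²/(D+z)² = 253×5.6²/(5.6+2.6)² = 118 kPa
Final effective stress: σ'_f = 20.507 + 118 = 138.51 kPa.
σ'_f = 138.51 > σ'_p = 26.2 kPa, so the stress path crosses the preconsolidation pressure — recompression up to σ'_p, then virgin compression beyond:
S_c = H/(1+e₀)·[C_r·log₁₀(σ'_p/σ'_0) + C_c·log₁₀(σ'_f/σ'_p)]
    = 2.6/2.11 × [0.079×log₁₀(26.2/20.507) + 0.19×log₁₀(138.51/26.2)]
    = 1.2322 × [0.0084055 + 0.1374] = 0.1797 m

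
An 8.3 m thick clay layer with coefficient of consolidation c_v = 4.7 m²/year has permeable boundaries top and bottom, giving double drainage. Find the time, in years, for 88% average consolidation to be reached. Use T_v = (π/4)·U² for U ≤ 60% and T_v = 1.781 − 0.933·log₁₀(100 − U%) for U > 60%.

t ≈ 2.84 years

Drainage path length: H_d = H/2 = 4.15 m (double drainage).
U > 60%: T_v = 1.781 − 0.933·log₁₀(100 − 88) = 0.77412.
t = T_v·H_d²/c_v = 0.77412×4.15²/4.7 = 2.837 years.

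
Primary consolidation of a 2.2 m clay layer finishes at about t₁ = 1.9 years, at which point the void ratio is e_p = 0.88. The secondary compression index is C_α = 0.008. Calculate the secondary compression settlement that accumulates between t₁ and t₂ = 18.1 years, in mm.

Secondary compression: S_s = C_α·H/(1+e_p)·log₁₀(t₂/t₁)
S_s = 0.008×2.2/(1+0.88)×log₁₀(18.1/1.9)
    = 0.009362 × 0.9789 = 0.009164 m

S_s ≈ 9.16 mm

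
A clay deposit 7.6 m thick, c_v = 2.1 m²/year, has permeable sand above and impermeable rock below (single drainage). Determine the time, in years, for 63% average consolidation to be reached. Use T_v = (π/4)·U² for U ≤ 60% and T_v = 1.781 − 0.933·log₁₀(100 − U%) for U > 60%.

t ≈ 8.74 years

Drainage path length: H_d = H = 7.6 m (single drainage).
U > 60%: T_v = 1.781 − 0.933·log₁₀(100 − 63) = 0.31787.
t = T_v·H_d²/c_v = 0.31787×7.6²/2.1 = 8.743 years.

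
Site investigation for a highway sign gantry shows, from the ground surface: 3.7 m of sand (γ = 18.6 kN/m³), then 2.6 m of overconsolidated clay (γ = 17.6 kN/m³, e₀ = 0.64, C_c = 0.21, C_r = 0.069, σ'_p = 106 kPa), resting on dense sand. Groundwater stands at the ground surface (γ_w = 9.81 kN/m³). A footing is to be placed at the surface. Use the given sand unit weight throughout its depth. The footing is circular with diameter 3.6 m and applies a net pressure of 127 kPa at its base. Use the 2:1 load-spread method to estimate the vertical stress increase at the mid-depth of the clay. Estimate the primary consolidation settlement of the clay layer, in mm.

S_c ≈ 19.9 mm

Mid-depth of clay below the ground surface: z = 3.7 + 2.6/2 = 5 m.
Total vertical stress at mid-clay: σ_v = 18.6×3.7 + 17.6×1.3 = 91.7 kPa.
Pore pressure: u = 9.81×(5 − 0) = 49.05 kPa.
Initial effective stress: σ'_0 = σ_v − u = 91.7 − 49.05 = 42.65 kPa.
Stress increase at mid-clay by the 2:1 spreading method:
Δσ ≈ qD²/(D+z)² = 127×3.6²/(3.6+5)² = 22.254 kPa
Final effective stress: σ'_f = 42.65 + 22.254 = 64.904 kPa.
σ'_f = 64.904 ≤ σ'_p = 106 kPa, so the clay remains overconsolidated and only the recompression index applies:
S_c = C_r·H/(1+e₀)·log₁₀(σ'_f/σ'_0) = 0.069×2.6/1.64×log₁₀(64.904/42.65)
    = 0.10939 × 0.18235 = 0.01995 m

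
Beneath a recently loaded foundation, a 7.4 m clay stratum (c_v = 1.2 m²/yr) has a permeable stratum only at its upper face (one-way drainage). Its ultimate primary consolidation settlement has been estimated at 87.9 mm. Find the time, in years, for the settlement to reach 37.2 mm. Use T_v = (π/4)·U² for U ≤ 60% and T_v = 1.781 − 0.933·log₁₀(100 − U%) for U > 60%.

t ≈ 6.42 years

Drainage path length: H_d = H = 7.4 m (single drainage).
U = S(t)/S_ult = 37.2/87.9 = 0.4232.
U ≤ 60%: T_v = (π/4)·U² = (π/4)×0.42321² = 0.14067.
t = T_v·H_d²/c_v = 0.14067×7.4²/1.2 = 6.419 years.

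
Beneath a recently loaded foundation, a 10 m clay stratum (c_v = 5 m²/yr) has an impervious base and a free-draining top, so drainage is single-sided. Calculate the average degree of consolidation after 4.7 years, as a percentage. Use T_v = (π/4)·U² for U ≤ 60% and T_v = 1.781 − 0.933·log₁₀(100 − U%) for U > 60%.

Drainage path length: H_d = H = 10 m (single drainage).
T_v = c_v·t/H_d² = 5×4.7/10² = 0.235.
T_v = 0.235 corresponds to the U ≤ 60% branch:
U = √(4T_v/π) = 0.547

U ≈ 54.7 %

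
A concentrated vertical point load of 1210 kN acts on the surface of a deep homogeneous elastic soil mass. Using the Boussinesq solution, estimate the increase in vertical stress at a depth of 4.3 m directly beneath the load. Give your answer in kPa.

Δσ_z ≈ 31.2 kPa

Boussinesq vertical stress below a point load on an elastic half-space:
Δσ_z = 3P/(2πz²) · [1 + (r/z)²]^(−5/2)
r/z = 0/4.3 = 0; [1+(r/z)²]^(−5/2) = 1.
Δσ_z = 3×1210/(2π×4.3²) × 1 = 31.246 × 1 = 31.25 kPa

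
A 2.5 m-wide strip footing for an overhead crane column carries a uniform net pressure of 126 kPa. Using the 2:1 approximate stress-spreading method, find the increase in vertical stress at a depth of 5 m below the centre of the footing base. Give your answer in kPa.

By the 2:1 method the load spreads at 1 horizontal : 2 vertical, so at depth z the loaded area has grown by z in each plan dimension:
Δσ = qB/(B+z) = 126×2.5/(2.5+5) = 42 kPa

Δσ_z ≈ 42 kPa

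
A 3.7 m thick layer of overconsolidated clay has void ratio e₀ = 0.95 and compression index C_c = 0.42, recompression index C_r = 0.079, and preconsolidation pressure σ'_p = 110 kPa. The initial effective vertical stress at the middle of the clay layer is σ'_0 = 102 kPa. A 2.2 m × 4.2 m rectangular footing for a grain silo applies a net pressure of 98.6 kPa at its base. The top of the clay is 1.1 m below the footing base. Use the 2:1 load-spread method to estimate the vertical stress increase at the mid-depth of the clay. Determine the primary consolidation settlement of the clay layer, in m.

Mid-depth of clay below the footing base: z = 1.1 + 3.7/2 = 2.95 m.
Stress increase at mid-clay by the 2:1 spreading method:
Δσ = qBL/((B+z)(L+z)) = 98.6×2.2×4.2/((2.2+2.95)(4.2+2.95)) = 24.742 kPa
Final effective stress: σ'_f = 102 + 24.742 = 126.74 kPa.
σ'_f = 126.74 > σ'_p = 110 kPa, so the stress path crosses the preconsolidation pressure — recompression up to σ'_p, then virgin compression beyond:
S_c = H/(1+e₀)·[C_r·log₁₀(σ'_p/σ'_0) + C_c·log₁₀(σ'_f/σ'_p)]
    = 3.7/1.95 × [0.079×log₁₀(110/102) + 0.42×log₁₀(126.74/110)]
    = 1.8974 × [0.0025906 + 0.025839] = 0.05394 m

S_c ≈ 0.0539 m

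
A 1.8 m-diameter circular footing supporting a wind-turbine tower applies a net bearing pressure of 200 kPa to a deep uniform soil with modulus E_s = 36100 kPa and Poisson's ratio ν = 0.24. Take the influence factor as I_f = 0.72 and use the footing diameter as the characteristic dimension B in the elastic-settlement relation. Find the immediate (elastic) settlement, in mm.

S_e ≈ 6.77 mm

Immediate (elastic) settlement: S_e = q·B·(1−ν²)/E_s · I_f.
S_e = 200 × 1.8 × (1 − 0.24²) / 36100 × 0.72
    = 200 × 1.8 × 0.9424 / 36100 × 0.72
    = 0.006766 m = 6.766 mm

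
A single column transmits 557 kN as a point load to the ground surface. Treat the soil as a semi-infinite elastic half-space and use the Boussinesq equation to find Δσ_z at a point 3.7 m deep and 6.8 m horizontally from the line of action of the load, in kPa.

Δσ_z ≈ 0.484 kPa

Boussinesq vertical stress below a point load on an elastic half-space:
Δσ_z = 3P/(2πz²) · [1 + (r/z)²]^(−5/2)
r/z = 6.8/3.7 = 1.8378; [1+(r/z)²]^(−5/2) = 0.02494.
Δσ_z = 3×557/(2π×3.7²) × 0.02494 = 19.426 × 0.02494 = 0.4845 kPa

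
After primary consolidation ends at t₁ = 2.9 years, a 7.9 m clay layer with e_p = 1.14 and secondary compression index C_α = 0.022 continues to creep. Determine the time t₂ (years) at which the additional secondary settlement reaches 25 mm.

t₂ ≈ 5.89 years

S_s = C_α·H/(1+e_p)·log₁₀(t₂/t₁) ⇒ log₁₀(t₂/t₁) = S_s·(1+e_p)/(C_α·H).
log₁₀(t₂/t₁) = 0.025 × (1+1.14) / (0.022×7.9) = 0.3078
t₂ = t₁ × 10^0.3078 = 2.9 × 2.032 = 5.891 years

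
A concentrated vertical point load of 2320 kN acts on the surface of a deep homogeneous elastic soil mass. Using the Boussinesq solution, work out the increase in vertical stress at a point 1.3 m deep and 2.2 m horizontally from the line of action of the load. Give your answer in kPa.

Boussinesq vertical stress below a point load on an elastic half-space:
Δσ_z = 3P/(2πz²) · [1 + (r/z)²]^(−5/2)
r/z = 2.2/1.3 = 1.6923; [1+(r/z)²]^(−5/2) = 0.034075.
Δσ_z = 3×2320/(2π×1.3²) × 0.034075 = 655.45 × 0.034075 = 22.33 kPa

Δσ_z ≈ 22.3 kPa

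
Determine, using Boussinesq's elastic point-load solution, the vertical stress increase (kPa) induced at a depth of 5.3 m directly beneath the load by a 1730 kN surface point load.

Boussinesq vertical stress below a point load on an elastic half-space:
Δσ_z = 3P/(2πz²) · [1 + (r/z)²]^(−5/2)
r/z = 0/5.3 = 0; [1+(r/z)²]^(−5/2) = 1.
Δσ_z = 3×1730/(2π×5.3²) × 1 = 29.406 × 1 = 29.41 kPa

Δσ_z ≈ 29.4 kPa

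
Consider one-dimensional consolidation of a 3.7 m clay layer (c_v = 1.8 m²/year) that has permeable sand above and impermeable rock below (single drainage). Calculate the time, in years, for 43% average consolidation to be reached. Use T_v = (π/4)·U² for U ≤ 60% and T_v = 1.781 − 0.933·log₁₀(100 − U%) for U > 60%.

Drainage path length: H_d = H = 3.7 m (single drainage).
U ≤ 60%: T_v = (π/4)·U² = (π/4)×0.43² = 0.14522.
t = T_v·H_d²/c_v = 0.14522×3.7²/1.8 = 1.104 years.

t ≈ 1.1 years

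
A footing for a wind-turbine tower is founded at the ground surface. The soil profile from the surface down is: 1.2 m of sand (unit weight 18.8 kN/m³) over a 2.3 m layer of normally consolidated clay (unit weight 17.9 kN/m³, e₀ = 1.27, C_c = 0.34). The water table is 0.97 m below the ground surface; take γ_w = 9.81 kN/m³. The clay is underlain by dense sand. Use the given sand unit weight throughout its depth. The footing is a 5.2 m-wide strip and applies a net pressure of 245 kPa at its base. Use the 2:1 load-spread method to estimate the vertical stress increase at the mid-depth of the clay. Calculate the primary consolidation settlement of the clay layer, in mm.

Mid-depth of clay below the ground surface: z = 1.2 + 2.3/2 = 2.35 m.
Total vertical stress at mid-clay: σ_v = 18.8×1.2 + 17.9×1.15 = 43.145 kPa.
Pore pressure: u = 9.81×(2.35 − 0.97) = 13.538 kPa.
Initial effective stress: σ'_0 = σ_v − u = 43.145 − 13.538 = 29.607 kPa.
Stress increase at mid-clay by the 2:1 spreading method:
Δσ = qB/(B+z) = 245×5.2/(5.2+2.35) = 168.74 kPa
Final effective stress: σ'_f = σ'_0 + Δσ = 29.607 + 168.74 = 198.35 kPa.
Normally consolidated clay, so the full stress increment lies on the virgin compression line:
S_c = C_c·H/(1+e₀)·log₁₀(σ'_f/σ'_0) = 0.34×2.3/(1+1.27)×log₁₀(198.35/29.607)
    = 0.34449 × 0.82604 = 0.2846 m

S_c ≈ 285 mm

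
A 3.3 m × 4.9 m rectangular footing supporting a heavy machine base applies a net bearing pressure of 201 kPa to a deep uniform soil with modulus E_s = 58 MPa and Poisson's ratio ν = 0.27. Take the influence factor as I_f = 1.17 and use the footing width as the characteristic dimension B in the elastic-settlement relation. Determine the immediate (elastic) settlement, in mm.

Immediate (elastic) settlement: S_e = q·B·(1−ν²)/E_s · I_f.
E_s = 58 MPa = 58000 kPa.
S_e = 201 × 3.3 × (1 − 0.27²) / 58000 × 1.17
    = 201 × 3.3 × 0.9271 / 58000 × 1.17
    = 0.0124 m = 12.4 mm

S_e ≈ 12.4 mm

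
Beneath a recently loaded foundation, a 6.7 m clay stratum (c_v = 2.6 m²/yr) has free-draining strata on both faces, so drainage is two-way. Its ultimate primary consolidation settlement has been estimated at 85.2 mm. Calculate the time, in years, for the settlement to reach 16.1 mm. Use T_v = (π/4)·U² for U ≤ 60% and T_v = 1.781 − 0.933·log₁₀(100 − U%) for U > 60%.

t ≈ 0.121 years

Drainage path length: H_d = H/2 = 3.35 m (double drainage).
U = S(t)/S_ult = 16.1/85.2 = 0.189.
U ≤ 60%: T_v = (π/4)·U² = (π/4)×0.18897² = 0.028045.
t = T_v·H_d²/c_v = 0.028045×3.35²/2.6 = 0.1211 years.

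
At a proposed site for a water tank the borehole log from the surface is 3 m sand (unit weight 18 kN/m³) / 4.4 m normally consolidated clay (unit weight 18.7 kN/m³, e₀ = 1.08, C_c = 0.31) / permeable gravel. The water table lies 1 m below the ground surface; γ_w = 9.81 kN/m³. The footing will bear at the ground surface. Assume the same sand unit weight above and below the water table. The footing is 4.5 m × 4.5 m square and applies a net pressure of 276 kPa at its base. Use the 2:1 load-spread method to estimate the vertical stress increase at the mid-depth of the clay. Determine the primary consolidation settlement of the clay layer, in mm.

S_c ≈ 211 mm

Mid-depth of clay below the ground surface: z = 3 + 4.4/2 = 5.2 m.
Total vertical stress at mid-clay: σ_v = 18×3 + 18.7×2.2 = 95.14 kPa.
Pore pressure: u = 9.81×(5.2 − 1) = 41.202 kPa.
Initial effective stress: σ'_0 = σ_v − u = 95.14 − 41.202 = 53.938 kPa.
Stress increase at mid-clay by the 2:1 spreading method:
Δσ = qBL/((B+z)(L+z)) = 276×4.5×4.5/((4.5+5.2)(4.5+5.2)) = 59.401 kPa
Final effective stress: σ'_f = σ'_0 + Δσ = 53.938 + 59.401 = 113.34 kPa.
Normally consolidated clay, so the full stress increment lies on the virgin compression line:
S_c = C_c·H/(1+e₀)·log₁₀(σ'_f/σ'_0) = 0.31×4.4/(1+1.08)×log₁₀(113.34/53.938)
    = 0.65577 × 0.32249 = 0.2115 m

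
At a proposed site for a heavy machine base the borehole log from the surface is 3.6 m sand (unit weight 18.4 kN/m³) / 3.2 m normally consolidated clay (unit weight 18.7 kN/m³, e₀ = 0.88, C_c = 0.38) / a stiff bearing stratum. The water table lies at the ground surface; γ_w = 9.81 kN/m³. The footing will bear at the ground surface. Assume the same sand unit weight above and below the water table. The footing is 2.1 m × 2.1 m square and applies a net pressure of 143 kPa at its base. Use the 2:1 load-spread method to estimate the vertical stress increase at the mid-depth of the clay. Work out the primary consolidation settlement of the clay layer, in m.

S_c ≈ 0.0654 m

Mid-depth of clay below the ground surface: z = 3.6 + 3.2/2 = 5.2 m.
Total vertical stress at mid-clay: σ_v = 18.4×3.6 + 18.7×1.6 = 96.16 kPa.
Pore pressure: u = 9.81×(5.2 − 0) = 51.012 kPa.
Initial effective stress: σ'_0 = σ_v − u = 96.16 − 51.012 = 45.148 kPa.
Stress increase at mid-clay by the 2:1 spreading method:
Δσ = qBL/((B+z)(L+z)) = 143×2.1×2.1/((2.1+5.2)(2.1+5.2)) = 11.834 kPa
Final effective stress: σ'_f = σ'_0 + Δσ = 45.148 + 11.834 = 56.982 kPa.
Normally consolidated clay, so the full stress increment lies on the virgin compression line:
S_c = C_c·H/(1+e₀)·log₁₀(σ'_f/σ'_0) = 0.38×3.2/(1+0.88)×log₁₀(56.982/45.148)
    = 0.64681 × 0.1011 = 0.06539 m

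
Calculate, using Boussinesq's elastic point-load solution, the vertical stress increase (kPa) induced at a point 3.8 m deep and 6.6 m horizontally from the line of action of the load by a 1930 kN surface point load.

Boussinesq vertical stress below a point load on an elastic half-space:
Δσ_z = 3P/(2πz²) · [1 + (r/z)²]^(−5/2)
r/z = 6.6/3.8 = 1.7368; [1+(r/z)²]^(−5/2) = 0.030928.
Δσ_z = 3×1930/(2π×3.8²) × 0.030928 = 63.816 × 0.030928 = 1.974 kPa

Δσ_z ≈ 1.97 kPa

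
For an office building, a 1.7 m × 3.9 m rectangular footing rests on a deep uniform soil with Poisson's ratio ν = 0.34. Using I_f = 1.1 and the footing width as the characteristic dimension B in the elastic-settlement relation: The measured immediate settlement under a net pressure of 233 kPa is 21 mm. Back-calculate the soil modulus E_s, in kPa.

S_e = q·B·(1−ν²)/E_s · I_f  ⇒  E_s = q·B·(1−ν²)·I_f / S_e.
E_s = 233 × 1.7 × 0.8844 × 1.1 / 0.021 = 18350 kPa

E_s ≈ 18300 kPa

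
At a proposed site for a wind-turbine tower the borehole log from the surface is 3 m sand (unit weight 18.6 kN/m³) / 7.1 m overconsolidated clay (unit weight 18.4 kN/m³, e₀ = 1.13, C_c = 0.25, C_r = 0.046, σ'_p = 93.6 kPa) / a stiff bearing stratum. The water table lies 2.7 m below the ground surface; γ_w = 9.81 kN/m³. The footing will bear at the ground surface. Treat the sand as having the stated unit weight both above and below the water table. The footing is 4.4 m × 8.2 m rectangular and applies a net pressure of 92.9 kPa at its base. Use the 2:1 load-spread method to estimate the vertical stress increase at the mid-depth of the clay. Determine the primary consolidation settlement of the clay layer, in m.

S_c ≈ 0.0462 m

Mid-depth of clay below the ground surface: z = 3 + 7.1/2 = 6.55 m.
Total vertical stress at mid-clay: σ_v = 18.6×3 + 18.4×3.55 = 121.12 kPa.
Pore pressure: u = 9.81×(6.55 − 2.7) = 37.769 kPa.
Initial effective stress: σ'_0 = σ_v − u = 121.12 − 37.769 = 83.351 kPa.
Stress increase at mid-clay by the 2:1 spreading method:
Δσ = qBL/((B+z)(L+z)) = 92.9×4.4×8.2/((4.4+6.55)(8.2+6.55)) = 20.753 kPa
Final effective stress: σ'_f = 83.351 + 20.753 = 104.1 kPa.
σ'_f = 104.1 > σ'_p = 93.6 kPa, so the stress path crosses the preconsolidation pressure — recompression up to σ'_p, then virgin compression beyond:
S_c = H/(1+e₀)·[C_r·log₁₀(σ'_p/σ'_0) + C_c·log₁₀(σ'_f/σ'_p)]
    = 7.1/2.13 × [0.046×log₁₀(93.6/83.351) + 0.25×log₁₀(104.1/93.6)]
    = 3.3333 × [0.0023168 + 0.011544] = 0.0462 m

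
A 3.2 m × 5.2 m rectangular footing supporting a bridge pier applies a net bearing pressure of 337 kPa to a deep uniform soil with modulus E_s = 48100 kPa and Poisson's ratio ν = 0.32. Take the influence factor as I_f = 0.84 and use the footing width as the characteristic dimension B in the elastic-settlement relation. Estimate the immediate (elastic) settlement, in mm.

S_e ≈ 16.9 mm

Immediate (elastic) settlement: S_e = q·B·(1−ν²)/E_s · I_f.
S_e = 337 × 3.2 × (1 − 0.32²) / 48100 × 0.84
    = 337 × 3.2 × 0.8976 / 48100 × 0.84
    = 0.0169 m = 16.9 mm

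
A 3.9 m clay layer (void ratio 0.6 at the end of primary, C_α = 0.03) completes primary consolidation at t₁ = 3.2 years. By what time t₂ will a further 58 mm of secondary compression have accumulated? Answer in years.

t₂ ≈ 19.9 years

S_s = C_α·H/(1+e_p)·log₁₀(t₂/t₁) ⇒ log₁₀(t₂/t₁) = S_s·(1+e_p)/(C_α·H).
log₁₀(t₂/t₁) = 0.058 × (1+0.6) / (0.03×3.9) = 0.7932
t₂ = t₁ × 10^0.7932 = 3.2 × 6.211 = 19.88 years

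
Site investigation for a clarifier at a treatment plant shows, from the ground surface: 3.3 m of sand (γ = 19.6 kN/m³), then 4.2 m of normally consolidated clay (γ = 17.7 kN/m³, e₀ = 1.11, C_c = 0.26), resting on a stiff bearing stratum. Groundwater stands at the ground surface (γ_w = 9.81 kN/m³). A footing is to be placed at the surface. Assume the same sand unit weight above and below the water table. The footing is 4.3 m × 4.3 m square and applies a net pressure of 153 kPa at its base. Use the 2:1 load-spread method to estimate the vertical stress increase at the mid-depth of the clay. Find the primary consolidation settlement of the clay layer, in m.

S_c ≈ 0.108 m

Mid-depth of clay below the ground surface: z = 3.3 + 4.2/2 = 5.4 m.
Total vertical stress at mid-clay: σ_v = 19.6×3.3 + 17.7×2.1 = 101.85 kPa.
Pore pressure: u = 9.81×(5.4 − 0) = 52.974 kPa.
Initial effective stress: σ'_0 = σ_v − u = 101.85 − 52.974 = 48.876 kPa.
Stress increase at mid-clay by the 2:1 spreading method:
Δσ = qBL/((B+z)(L+z)) = 153×4.3×4.3/((4.3+5.4)(4.3+5.4)) = 30.067 kPa
Final effective stress: σ'_f = σ'_0 + Δσ = 48.876 + 30.067 = 78.943 kPa.
Normally consolidated clay, so the full stress increment lies on the virgin compression line:
S_c = C_c·H/(1+e₀)·log₁₀(σ'_f/σ'_0) = 0.26×4.2/(1+1.11)×log₁₀(78.943/48.876)
    = 0.51754 × 0.20822 = 0.1078 m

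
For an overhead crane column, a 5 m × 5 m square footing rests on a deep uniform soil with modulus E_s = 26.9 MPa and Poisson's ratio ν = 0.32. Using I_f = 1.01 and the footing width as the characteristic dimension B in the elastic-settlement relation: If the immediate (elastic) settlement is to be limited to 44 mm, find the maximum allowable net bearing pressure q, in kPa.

E_s = 26.9 MPa = 26900 kPa.
S_e = q·B·(1−ν²)/E_s · I_f  ⇒  q = S_e·E_s / (B·(1−ν²)·I_f).
q = 0.044 × 26900 / (5 × 0.8976 × 1.01) = 261.1 kPa

q ≈ 261 kPa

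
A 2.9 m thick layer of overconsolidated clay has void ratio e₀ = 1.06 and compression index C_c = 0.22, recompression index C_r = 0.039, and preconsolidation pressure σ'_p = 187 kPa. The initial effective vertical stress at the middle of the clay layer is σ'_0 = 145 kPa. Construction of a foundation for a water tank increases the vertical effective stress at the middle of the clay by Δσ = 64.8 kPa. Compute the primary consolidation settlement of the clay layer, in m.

S_c ≈ 0.0215 m

Final effective stress: σ'_f = 145 + 64.8 = 209.8 kPa.
σ'_f = 209.8 > σ'_p = 187 kPa, so the stress path crosses the preconsolidation pressure — recompression up to σ'_p, then virgin compression beyond:
S_c = H/(1+e₀)·[C_r·log₁₀(σ'_p/σ'_0) + C_c·log₁₀(σ'_f/σ'_p)]
    = 2.9/2.06 × [0.039×log₁₀(187/145) + 0.22×log₁₀(209.8/187)]
    = 1.4078 × [0.0043085 + 0.010992] = 0.02154 m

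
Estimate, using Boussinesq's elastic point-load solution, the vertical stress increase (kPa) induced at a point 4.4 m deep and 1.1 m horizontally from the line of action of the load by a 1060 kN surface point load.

Δσ_z ≈ 22.5 kPa

Boussinesq vertical stress below a point load on an elastic half-space:
Δσ_z = 3P/(2πz²) · [1 + (r/z)²]^(−5/2)
r/z = 1.1/4.4 = 0.25; [1+(r/z)²]^(−5/2) = 0.85936.
Δσ_z = 3×1060/(2π×4.4²) × 0.85936 = 26.142 × 0.85936 = 22.47 kPa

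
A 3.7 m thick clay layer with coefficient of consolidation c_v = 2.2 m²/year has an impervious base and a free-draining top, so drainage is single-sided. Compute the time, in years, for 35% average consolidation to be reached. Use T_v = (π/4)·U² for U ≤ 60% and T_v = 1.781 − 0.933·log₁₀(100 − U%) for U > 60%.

t ≈ 0.599 years

Drainage path length: H_d = H = 3.7 m (single drainage).
U ≤ 60%: T_v = (π/4)·U² = (π/4)×0.35² = 0.096211.
t = T_v·H_d²/c_v = 0.096211×3.7²/2.2 = 0.5987 years.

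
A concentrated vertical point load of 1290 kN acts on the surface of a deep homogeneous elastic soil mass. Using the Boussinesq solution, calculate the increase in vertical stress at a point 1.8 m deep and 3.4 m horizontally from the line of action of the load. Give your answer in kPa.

Boussinesq vertical stress below a point load on an elastic half-space:
Δσ_z = 3P/(2πz²) · [1 + (r/z)²]^(−5/2)
r/z = 3.4/1.8 = 1.8889; [1+(r/z)²]^(−5/2) = 0.022424.
Δσ_z = 3×1290/(2π×1.8²) × 0.022424 = 190.1 × 0.022424 = 4.263 kPa

Δσ_z ≈ 4.26 kPa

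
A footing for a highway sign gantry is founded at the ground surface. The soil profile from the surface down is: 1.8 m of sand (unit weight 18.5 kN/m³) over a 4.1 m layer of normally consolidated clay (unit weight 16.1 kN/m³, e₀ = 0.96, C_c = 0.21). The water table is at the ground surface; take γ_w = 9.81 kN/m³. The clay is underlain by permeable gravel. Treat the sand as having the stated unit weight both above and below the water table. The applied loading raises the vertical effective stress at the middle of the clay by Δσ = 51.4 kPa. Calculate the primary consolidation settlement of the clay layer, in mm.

Mid-depth of clay below the ground surface: z = 1.8 + 4.1/2 = 3.85 m.
Total vertical stress at mid-clay: σ_v = 18.5×1.8 + 16.1×2.05 = 66.305 kPa.
Pore pressure: u = 9.81×(3.85 − 0) = 37.769 kPa.
Initial effective stress: σ'_0 = σ_v − u = 66.305 − 37.769 = 28.536 kPa.
Final effective stress: σ'_f = σ'_0 + Δσ = 28.536 + 51.4 = 79.936 kPa.
Normally consolidated clay, so the full stress increment lies on the virgin compression line:
S_c = C_c·H/(1+e₀)·log₁₀(σ'_f/σ'_0) = 0.21×4.1/(1+0.96)×log₁₀(79.936/28.536)
    = 0.43929 × 0.44735 = 0.1965 m

S_c ≈ 197 mm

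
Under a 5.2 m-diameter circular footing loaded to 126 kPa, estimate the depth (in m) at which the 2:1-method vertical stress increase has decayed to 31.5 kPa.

2:1 spreading — at depth z the loaded area has grown by z in each plan dimension:
qD²/(D+z)² = Δσ_z ⇒ z = D(√(q/Δσ_z) − 1) = 5.2×(√(126/31.5) − 1) = 5.2 m

z ≈ 5.2 m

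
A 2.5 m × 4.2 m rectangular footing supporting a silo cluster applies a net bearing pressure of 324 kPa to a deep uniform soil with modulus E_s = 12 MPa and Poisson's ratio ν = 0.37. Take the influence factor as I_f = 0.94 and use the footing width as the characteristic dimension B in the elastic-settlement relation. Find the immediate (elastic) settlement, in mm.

S_e ≈ 54.8 mm

Immediate (elastic) settlement: S_e = q·B·(1−ν²)/E_s · I_f.
E_s = 12 MPa = 12000 kPa.
S_e = 324 × 2.5 × (1 − 0.37²) / 12000 × 0.94
    = 324 × 2.5 × 0.8631 / 12000 × 0.94
    = 0.05476 m = 54.76 mm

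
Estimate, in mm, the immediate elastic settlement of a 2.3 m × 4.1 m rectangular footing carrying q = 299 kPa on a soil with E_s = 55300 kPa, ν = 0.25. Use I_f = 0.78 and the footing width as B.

S_e ≈ 9.09 mm

Immediate (elastic) settlement: S_e = q·B·(1−ν²)/E_s · I_f.
S_e = 299 × 2.3 × (1 − 0.25²) / 55300 × 0.78
    = 299 × 2.3 × 0.9375 / 55300 × 0.78
    = 0.009094 m = 9.094 mm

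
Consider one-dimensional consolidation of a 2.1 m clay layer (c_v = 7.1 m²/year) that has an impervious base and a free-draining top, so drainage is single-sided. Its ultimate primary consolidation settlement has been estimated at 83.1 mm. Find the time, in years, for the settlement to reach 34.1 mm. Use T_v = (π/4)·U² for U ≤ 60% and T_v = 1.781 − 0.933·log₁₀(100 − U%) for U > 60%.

Drainage path length: H_d = H = 2.1 m (single drainage).
U = S(t)/S_ult = 34.1/83.1 = 0.4103.
U ≤ 60%: T_v = (π/4)·U² = (π/4)×0.41035² = 0.13225.
t = T_v·H_d²/c_v = 0.13225×2.1²/7.1 = 0.08214 years.

t ≈ 0.0821 years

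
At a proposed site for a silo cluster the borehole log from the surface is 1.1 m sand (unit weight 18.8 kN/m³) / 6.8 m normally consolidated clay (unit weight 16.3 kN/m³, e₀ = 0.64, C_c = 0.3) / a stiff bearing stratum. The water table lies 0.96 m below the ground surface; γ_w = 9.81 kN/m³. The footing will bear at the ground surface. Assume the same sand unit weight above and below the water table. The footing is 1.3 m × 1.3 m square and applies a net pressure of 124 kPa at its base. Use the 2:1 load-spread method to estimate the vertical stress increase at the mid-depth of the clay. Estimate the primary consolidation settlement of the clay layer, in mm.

S_c ≈ 75.8 mm

Mid-depth of clay below the ground surface: z = 1.1 + 6.8/2 = 4.5 m.
Total vertical stress at mid-clay: σ_v = 18.8×1.1 + 16.3×3.4 = 76.1 kPa.
Pore pressure: u = 9.81×(4.5 − 0.96) = 34.727 kPa.
Initial effective stress: σ'_0 = σ_v − u = 76.1 − 34.727 = 41.373 kPa.
Stress increase at mid-clay by the 2:1 spreading method:
Δσ = qBL/((B+z)(L+z)) = 124×1.3×1.3/((1.3+4.5)(1.3+4.5)) = 6.2295 kPa
Final effective stress: σ'_f = σ'_0 + Δσ = 41.373 + 6.2295 = 47.602 kPa.
Normally consolidated clay, so the full stress increment lies on the virgin compression line:
S_c = C_c·H/(1+e₀)·log₁₀(σ'_f/σ'_0) = 0.3×6.8/(1+0.64)×log₁₀(47.602/41.373)
    = 1.2439 × 0.060908 = 0.07576 m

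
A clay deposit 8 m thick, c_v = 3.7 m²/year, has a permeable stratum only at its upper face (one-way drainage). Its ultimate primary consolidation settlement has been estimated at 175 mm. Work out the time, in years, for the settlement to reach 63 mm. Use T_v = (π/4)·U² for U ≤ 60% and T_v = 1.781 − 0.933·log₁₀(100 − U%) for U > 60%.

t ≈ 1.76 years

Drainage path length: H_d = H = 8 m (single drainage).
U = S(t)/S_ult = 63/175 = 0.36.
U ≤ 60%: T_v = (π/4)·U² = (π/4)×0.36² = 0.10179.
t = T_v·H_d²/c_v = 0.10179×8²/3.7 = 1.761 years.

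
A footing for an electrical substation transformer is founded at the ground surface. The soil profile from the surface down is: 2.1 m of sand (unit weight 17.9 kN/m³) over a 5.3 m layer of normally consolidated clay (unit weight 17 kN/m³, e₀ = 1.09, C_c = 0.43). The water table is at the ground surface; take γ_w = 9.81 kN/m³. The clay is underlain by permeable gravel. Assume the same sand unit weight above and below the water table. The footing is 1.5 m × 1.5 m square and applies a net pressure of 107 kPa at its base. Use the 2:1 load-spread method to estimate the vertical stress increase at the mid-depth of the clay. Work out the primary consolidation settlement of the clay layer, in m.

Mid-depth of clay below the ground surface: z = 2.1 + 5.3/2 = 4.75 m.
Total vertical stress at mid-clay: σ_v = 17.9×2.1 + 17×2.65 = 82.64 kPa.
Pore pressure: u = 9.81×(4.75 − 0) = 46.598 kPa.
Initial effective stress: σ'_0 = σ_v − u = 82.64 − 46.598 = 36.042 kPa.
Stress increase at mid-clay by the 2:1 spreading method:
Δσ = qBL/((B+z)(L+z)) = 107×1.5×1.5/((1.5+4.75)(1.5+4.75)) = 6.1632 kPa
Final effective stress: σ'_f = σ'_0 + Δσ = 36.042 + 6.1632 = 42.205 kPa.
Normally consolidated clay, so the full stress increment lies on the virgin compression line:
S_c = C_c·H/(1+e₀)·log₁₀(σ'_f/σ'_0) = 0.43×5.3/(1+1.09)×log₁₀(42.205/36.042)
    = 1.0904 × 0.068555 = 0.07475 m

S_c ≈ 0.0748 m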